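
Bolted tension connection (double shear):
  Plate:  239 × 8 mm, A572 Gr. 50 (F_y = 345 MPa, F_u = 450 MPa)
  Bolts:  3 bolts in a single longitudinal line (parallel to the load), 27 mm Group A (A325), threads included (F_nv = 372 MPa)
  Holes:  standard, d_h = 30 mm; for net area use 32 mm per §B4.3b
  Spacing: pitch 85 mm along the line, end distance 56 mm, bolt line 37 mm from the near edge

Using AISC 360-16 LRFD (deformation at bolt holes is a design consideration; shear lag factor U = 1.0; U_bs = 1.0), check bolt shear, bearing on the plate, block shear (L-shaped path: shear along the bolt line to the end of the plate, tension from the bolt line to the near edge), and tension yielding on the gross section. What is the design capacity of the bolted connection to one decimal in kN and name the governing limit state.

Bolt shear: A_b = π(27)²/4 = 572.56 mm². φR_n = 0.75 × 372 × 572.56 × 3 × 2 = 958.5 kN.
Bearing (8 mm plate, F_u = 450 MPa): end bolts L_c = 56 − 30/2 = 41, R_n = min(1.2×41×8×450, 2.4×27×8×450) = 177.12 kN/bolt; interior L_c = 85 − 30 = 55, R_n = 233.28 kN/bolt. φR_n = 0.75 × (1×177.12 + 2×233.28) = 482.8 kN.
Block shear: shear path 1×[56+2×85] = 1×226 mm, A_gv = 1808, A_nv = 1×(226 − 2.5×32)×8 = 1168 mm²; tension to near edge: (37 − 0.5×32)×8 = 168 mm². R_n = min(0.6×450×1168, 0.6×345×1808) + 1.0×450×168 = min(315.36, 374.26) + 75.6 = 390.96 kN. φR_n = 0.75 × 390.96 = 293.2 kN.
Tension yield (gross): A_g = 239×8 = 1912 mm². φR_n = 0.90 × 345 × 1912 = 593.7 kN.
Governing: min(958.5, 482.8, 293.2, 593.7) = 293.2 kN → block shear.

293.2 kN (block shear governs)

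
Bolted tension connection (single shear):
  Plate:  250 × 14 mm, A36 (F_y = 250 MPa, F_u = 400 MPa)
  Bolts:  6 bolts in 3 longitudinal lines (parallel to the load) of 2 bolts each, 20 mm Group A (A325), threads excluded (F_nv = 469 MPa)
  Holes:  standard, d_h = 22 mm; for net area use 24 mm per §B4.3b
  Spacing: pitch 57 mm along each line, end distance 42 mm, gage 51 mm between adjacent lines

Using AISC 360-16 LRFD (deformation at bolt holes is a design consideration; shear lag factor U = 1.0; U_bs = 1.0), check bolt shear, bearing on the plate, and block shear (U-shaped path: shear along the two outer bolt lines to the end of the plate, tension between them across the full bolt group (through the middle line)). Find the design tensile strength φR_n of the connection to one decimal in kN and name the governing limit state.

538.7 kN (block shear governs)

Bolt shear: A_b = π(20)²/4 = 314.16 mm². φR_n = 0.75 × 469 × 314.16 × 6 × 1 = 663.0 kN.
Bearing (14 mm plate, F_u = 400 MPa): end bolts L_c = 42 − 22/2 = 31, R_n = min(1.2×31×14×400, 2.4×20×14×400) = 208.32 kN/bolt; interior L_c = 57 − 22 = 35, R_n = 235.2 kN/bolt. φR_n = 0.75 × (3×208.32 + 3×235.2) = 997.9 kN.
Block shear: shear path 2×[42+1×57] = 2×99 mm, A_gv = 2772, A_nv = 2×(99 − 1.5×24)×14 = 1764 mm²; tension across gage: (102 − 2×24)×14 = 756 mm². R_n = min(0.6×400×1764, 0.6×250×2772) + 1.0×400×756 = min(423.36, 415.8) + 302.4 = 718.2 kN. φR_n = 0.75 × 718.2 = 538.7 kN.
Governing: min(663.0, 997.9, 538.7) = 538.7 kN → block shear.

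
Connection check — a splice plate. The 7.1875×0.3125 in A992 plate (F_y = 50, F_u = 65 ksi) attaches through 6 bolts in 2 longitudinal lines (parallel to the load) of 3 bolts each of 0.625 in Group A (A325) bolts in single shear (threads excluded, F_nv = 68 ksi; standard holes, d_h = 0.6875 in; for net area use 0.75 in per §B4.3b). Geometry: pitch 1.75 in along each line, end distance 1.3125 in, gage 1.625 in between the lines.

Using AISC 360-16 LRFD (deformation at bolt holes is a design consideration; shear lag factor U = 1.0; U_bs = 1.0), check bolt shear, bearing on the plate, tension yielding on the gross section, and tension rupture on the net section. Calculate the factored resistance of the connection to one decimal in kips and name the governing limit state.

Bolt shear: A_b = π(0.625)²/4 = 0.3068 in². φR_n = 0.75 × 68 × 0.3068 × 6 × 1 = 93.9 kips.
Bearing (0.3125 in plate, F_u = 65 ksi): end bolts L_c = 1.3125 − 0.6875/2 = 0.96875, R_n = min(1.2×0.96875×0.3125×65, 2.4×0.625×0.3125×65) = 23.613 kips/bolt; interior L_c = 1.75 − 0.6875 = 1.0625, R_n = 25.898 kips/bolt. φR_n = 0.75 × (2×23.613 + 4×25.898) = 113.1 kips.
Tension yield (gross): A_g = 7.1875×0.3125 = 2.2461 in². φR_n = 0.90 × 50 × 2.2461 = 101.1 kips.
Tension rupture (net): A_n = (7.1875 − 2×0.75)×0.3125 = 1.7773 in² (U = 1.0, A_e = A_n). φR_n = 0.75 × 65 × 1.7773 = 86.6 kips.
Governing: min(93.9, 113.1, 101.1, 86.6) = 86.6 kips → net-section rupture.

86.6 kips (net-section rupture governs)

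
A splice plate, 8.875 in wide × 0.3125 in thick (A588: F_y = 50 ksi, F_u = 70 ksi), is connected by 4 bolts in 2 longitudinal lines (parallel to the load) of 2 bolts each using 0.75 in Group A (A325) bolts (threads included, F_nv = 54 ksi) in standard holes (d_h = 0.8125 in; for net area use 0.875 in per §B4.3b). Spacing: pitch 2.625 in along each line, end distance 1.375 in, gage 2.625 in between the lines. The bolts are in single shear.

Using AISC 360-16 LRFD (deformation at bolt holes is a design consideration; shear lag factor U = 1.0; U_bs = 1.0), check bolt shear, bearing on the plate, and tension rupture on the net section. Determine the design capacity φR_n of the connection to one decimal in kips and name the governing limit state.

Bolt shear: A_b = π(0.75)²/4 = 0.44179 in². φR_n = 0.75 × 54 × 0.44179 × 4 × 1 = 71.6 kips.
Bearing (0.3125 in plate, F_u = 70 ksi): end bolts L_c = 1.375 − 0.8125/2 = 0.96875, R_n = min(1.2×0.96875×0.3125×70, 2.4×0.75×0.3125×70) = 25.43 kips/bolt; interior L_c = 2.625 − 0.8125 = 1.8125, R_n = 39.375 kips/bolt. φR_n = 0.75 × (2×25.43 + 2×39.375) = 97.2 kips.
Tension rupture (net): A_n = (8.875 − 2×0.875)×0.3125 = 2.2266 in² (U = 1.0, A_e = A_n). φR_n = 0.75 × 70 × 2.2266 = 116.9 kips.
Governing: min(71.6, 97.2, 116.9) = 71.6 kips → bolt shear.

71.6 kips (bolt shear governs)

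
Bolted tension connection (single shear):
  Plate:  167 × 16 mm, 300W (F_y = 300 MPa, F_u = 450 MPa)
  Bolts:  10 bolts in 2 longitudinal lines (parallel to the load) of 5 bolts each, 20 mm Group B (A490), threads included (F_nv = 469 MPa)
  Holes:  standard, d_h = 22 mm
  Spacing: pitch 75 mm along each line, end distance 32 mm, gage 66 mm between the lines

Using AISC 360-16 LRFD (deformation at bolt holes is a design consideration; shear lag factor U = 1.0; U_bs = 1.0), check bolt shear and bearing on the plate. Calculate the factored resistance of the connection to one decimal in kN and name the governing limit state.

1105.1 kN (bolt shear governs)

Bolt shear: A_b = π(20)²/4 = 314.16 mm². φR_n = 0.75 × 469 × 314.16 × 10 × 1 = 1105.1 kN.
Bearing (16 mm plate, F_u = 450 MPa): end bolts L_c = 32 − 22/2 = 21, R_n = min(1.2×21×16×450, 2.4×20×16×450) = 181.44 kN/bolt; interior L_c = 75 − 22 = 53, R_n = 345.6 kN/bolt. φR_n = 0.75 × (2×181.44 + 8×345.6) = 2345.8 kN.
Governing: min(1105.1, 2345.8) = 1105.1 kN → bolt shear.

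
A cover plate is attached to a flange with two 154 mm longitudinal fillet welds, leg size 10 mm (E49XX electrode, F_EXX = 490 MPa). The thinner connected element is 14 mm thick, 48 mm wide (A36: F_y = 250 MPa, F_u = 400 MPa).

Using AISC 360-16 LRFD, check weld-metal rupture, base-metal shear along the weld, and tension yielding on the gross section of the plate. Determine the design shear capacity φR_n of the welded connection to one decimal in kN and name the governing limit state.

Weld metal: throat = 0.707×10 = 7.07 mm, L = 2×154 = 308 mm. φR_n = 0.75 × 0.6 × 490 × 7.07 × 308 = 480.2 kN.
Base metal shear (14 mm plate): yield φR_n = 1.0×0.6×250×14×308 = 646.8 kN; rupture φR_n = 0.75×0.6×400×14×308 = 776.2 kN; take 646.8 kN (yield).
Tension yield (gross): A_g = 48×14 = 672 mm². φR_n = 0.90 × 250 × 672 = 151.2 kN.
Governing: min(480.2, 646.8, 151.2) = 151.2 kN → gross-section yield.

151.2 kN (gross-section yield governs)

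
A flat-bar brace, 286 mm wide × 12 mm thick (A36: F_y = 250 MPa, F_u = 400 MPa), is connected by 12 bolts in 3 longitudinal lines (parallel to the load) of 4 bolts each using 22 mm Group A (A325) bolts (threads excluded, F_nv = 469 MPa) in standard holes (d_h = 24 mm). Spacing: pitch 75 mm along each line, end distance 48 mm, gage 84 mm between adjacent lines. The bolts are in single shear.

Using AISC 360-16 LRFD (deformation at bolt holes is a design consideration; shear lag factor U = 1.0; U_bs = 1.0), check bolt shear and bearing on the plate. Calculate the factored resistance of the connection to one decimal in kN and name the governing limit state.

1604.5 kN (bolt shear governs)

Bolt shear: A_b = π(22)²/4 = 380.13 mm². φR_n = 0.75 × 469 × 380.13 × 12 × 1 = 1604.5 kN.
Bearing (12 mm plate, F_u = 400 MPa): end bolts L_c = 48 − 24/2 = 36, R_n = min(1.2×36×12×400, 2.4×22×12×400) = 207.36 kN/bolt; interior L_c = 75 − 24 = 51, R_n = 253.44 kN/bolt. φR_n = 0.75 × (3×207.36 + 9×253.44) = 2177.3 kN.
Governing: min(1604.5, 2177.3) = 1604.5 kN → bolt shear.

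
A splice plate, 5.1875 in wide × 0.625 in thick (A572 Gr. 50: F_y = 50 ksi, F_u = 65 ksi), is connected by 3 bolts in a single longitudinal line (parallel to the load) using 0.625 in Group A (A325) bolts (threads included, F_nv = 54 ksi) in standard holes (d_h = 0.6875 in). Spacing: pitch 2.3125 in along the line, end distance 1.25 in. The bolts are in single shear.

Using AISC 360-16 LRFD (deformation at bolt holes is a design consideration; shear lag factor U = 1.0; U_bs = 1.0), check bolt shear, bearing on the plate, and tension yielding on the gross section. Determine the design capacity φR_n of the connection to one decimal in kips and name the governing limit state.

37.3 kips (bolt shear governs)

Bolt shear: A_b = π(0.625)²/4 = 0.3068 in². φR_n = 0.75 × 54 × 0.3068 × 3 × 1 = 37.3 kips.
Bearing (0.625 in plate, F_u = 65 ksi): end bolts L_c = 1.25 − 0.6875/2 = 0.90625, R_n = min(1.2×0.90625×0.625×65, 2.4×0.625×0.625×65) = 44.18 kips/bolt; interior L_c = 2.3125 − 0.6875 = 1.625, R_n = 60.938 kips/bolt. φR_n = 0.75 × (1×44.18 + 2×60.938) = 124.5 kips.
Tension yield (gross): A_g = 5.1875×0.625 = 3.2422 in². φR_n = 0.90 × 50 × 3.2422 = 145.9 kips.
Governing: min(37.3, 124.5, 145.9) = 37.3 kips → bolt shear.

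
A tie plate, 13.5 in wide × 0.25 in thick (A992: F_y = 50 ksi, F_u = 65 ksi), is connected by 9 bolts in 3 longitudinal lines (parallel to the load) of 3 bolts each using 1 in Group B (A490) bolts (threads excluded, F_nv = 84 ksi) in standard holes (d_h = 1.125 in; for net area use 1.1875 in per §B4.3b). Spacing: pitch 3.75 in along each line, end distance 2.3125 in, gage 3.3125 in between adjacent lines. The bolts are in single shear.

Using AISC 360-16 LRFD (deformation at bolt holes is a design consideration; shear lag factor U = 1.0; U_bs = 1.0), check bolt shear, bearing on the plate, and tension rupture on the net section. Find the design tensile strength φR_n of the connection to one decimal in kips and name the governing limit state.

121.1 kips (net-section rupture governs)

Bolt shear: A_b = π(1)²/4 = 0.7854 in². φR_n = 0.75 × 84 × 0.7854 × 9 × 1 = 445.3 kips.
Bearing (0.25 in plate, F_u = 65 ksi): end bolts L_c = 2.3125 − 1.125/2 = 1.75, R_n = min(1.2×1.75×0.25×65, 2.4×1×0.25×65) = 34.125 kips/bolt; interior L_c = 3.75 − 1.125 = 2.625, R_n = 39 kips/bolt. φR_n = 0.75 × (3×34.125 + 6×39) = 252.3 kips.
Tension rupture (net): A_n = (13.5 − 3×1.1875)×0.25 = 2.4844 in² (U = 1.0, A_e = A_n). φR_n = 0.75 × 65 × 2.4844 = 121.1 kips.
Governing: min(445.3, 252.3, 121.1) = 121.1 kips → net-section rupture.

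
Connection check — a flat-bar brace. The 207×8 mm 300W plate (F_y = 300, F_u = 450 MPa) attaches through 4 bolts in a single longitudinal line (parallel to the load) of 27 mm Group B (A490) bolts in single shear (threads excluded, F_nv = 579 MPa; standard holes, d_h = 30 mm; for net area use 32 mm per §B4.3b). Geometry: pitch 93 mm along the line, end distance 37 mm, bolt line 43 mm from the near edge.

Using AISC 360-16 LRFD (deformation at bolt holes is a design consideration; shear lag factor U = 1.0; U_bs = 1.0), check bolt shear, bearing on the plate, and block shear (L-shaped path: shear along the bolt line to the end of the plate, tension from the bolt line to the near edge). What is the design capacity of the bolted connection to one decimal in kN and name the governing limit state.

Bolt shear: A_b = π(27)²/4 = 572.56 mm². φR_n = 0.75 × 579 × 572.56 × 4 × 1 = 994.5 kN.
Bearing (8 mm plate, F_u = 450 MPa): end bolts L_c = 37 − 30/2 = 22, R_n = min(1.2×22×8×450, 2.4×27×8×450) = 95.04 kN/bolt; interior L_c = 93 − 30 = 63, R_n = 233.28 kN/bolt. φR_n = 0.75 × (1×95.04 + 3×233.28) = 596.2 kN.
Block shear: shear path 1×[37+3×93] = 1×316 mm, A_gv = 2528, A_nv = 1×(316 − 3.5×32)×8 = 1632 mm²; tension to near edge: (43 − 0.5×32)×8 = 216 mm². R_n = min(0.6×450×1632, 0.6×300×2528) + 1.0×450×216 = min(440.64, 455.04) + 97.2 = 537.84 kN. φR_n = 0.75 × 537.84 = 403.4 kN.
Governing: min(994.5, 596.2, 403.4) = 403.4 kN → block shear.

403.4 kN (block shear governs)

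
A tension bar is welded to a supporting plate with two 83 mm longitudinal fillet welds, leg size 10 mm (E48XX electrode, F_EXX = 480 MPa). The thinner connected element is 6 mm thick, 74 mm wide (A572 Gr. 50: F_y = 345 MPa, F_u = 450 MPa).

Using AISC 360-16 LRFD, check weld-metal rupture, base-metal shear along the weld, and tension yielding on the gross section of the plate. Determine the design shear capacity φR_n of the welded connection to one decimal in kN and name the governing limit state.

Weld metal: throat = 0.707×10 = 7.07 mm, L = 2×83 = 166 mm. φR_n = 0.75 × 0.6 × 480 × 7.07 × 166 = 253.5 kN.
Base metal shear (6 mm plate): yield φR_n = 1.0×0.6×345×6×166 = 206.2 kN; rupture φR_n = 0.75×0.6×450×6×166 = 201.7 kN; take 201.7 kN (rupture).
Tension yield (gross): A_g = 74×6 = 444 mm². φR_n = 0.90 × 345 × 444 = 137.9 kN.
Governing: min(253.5, 201.7, 137.9) = 137.9 kN → gross-section yield.

137.9 kN (gross-section yield governs)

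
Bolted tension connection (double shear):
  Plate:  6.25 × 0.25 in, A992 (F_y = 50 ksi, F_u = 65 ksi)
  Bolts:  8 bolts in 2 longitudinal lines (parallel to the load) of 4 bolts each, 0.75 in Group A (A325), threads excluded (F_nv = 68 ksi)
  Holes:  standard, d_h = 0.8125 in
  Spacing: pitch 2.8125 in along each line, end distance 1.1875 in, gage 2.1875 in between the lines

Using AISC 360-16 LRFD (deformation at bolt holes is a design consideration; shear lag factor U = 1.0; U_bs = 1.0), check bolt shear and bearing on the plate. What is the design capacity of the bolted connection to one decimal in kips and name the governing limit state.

154.5 kips (bearing governs)

Bolt shear: A_b = π(0.75)²/4 = 0.44179 in². φR_n = 0.75 × 68 × 0.44179 × 8 × 2 = 360.5 kips.
Bearing (0.25 in plate, F_u = 65 ksi): end bolts L_c = 1.1875 − 0.8125/2 = 0.78125, R_n = min(1.2×0.78125×0.25×65, 2.4×0.75×0.25×65) = 15.234 kips/bolt; interior L_c = 2.8125 − 0.8125 = 2, R_n = 29.25 kips/bolt. φR_n = 0.75 × (2×15.234 + 6×29.25) = 154.5 kips.
Governing: min(360.5, 154.5) = 154.5 kips → bearing.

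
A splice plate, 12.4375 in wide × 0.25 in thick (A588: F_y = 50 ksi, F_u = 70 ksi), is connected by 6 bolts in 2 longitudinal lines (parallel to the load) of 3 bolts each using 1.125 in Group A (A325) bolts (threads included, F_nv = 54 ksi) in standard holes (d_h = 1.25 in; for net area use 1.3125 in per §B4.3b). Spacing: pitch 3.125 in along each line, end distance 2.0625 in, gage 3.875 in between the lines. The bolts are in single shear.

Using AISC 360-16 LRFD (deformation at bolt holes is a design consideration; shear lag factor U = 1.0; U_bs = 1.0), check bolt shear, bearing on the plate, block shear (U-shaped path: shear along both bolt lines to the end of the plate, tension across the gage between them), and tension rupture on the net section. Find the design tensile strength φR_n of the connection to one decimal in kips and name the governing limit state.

112.9 kips (block shear governs)

Bolt shear: A_b = π(1.125)²/4 = 0.99402 in². φR_n = 0.75 × 54 × 0.99402 × 6 × 1 = 241.5 kips.
Bearing (0.25 in plate, F_u = 70 ksi): end bolts L_c = 2.0625 − 1.25/2 = 1.4375, R_n = min(1.2×1.4375×0.25×70, 2.4×1.125×0.25×70) = 30.188 kips/bolt; interior L_c = 3.125 − 1.25 = 1.875, R_n = 39.375 kips/bolt. φR_n = 0.75 × (2×30.188 + 4×39.375) = 163.4 kips.
Block shear: shear path 2×[2.0625+2×3.125] = 2×8.3125 in, A_gv = 4.1563, A_nv = 2×(8.3125 − 2.5×1.3125)×0.25 = 2.5156 in²; tension across gage: (3.875 − 1×1.3125)×0.25 = 0.64063 in². R_n = min(0.6×70×2.5156, 0.6×50×4.1563) + 1.0×70×0.64063 = min(105.66, 124.69) + 44.844 = 150.5 kips. φR_n = 0.75 × 150.5 = 112.9 kips.
Tension rupture (net): A_n = (12.4375 − 2×1.3125)×0.25 = 2.4531 in² (U = 1.0, A_e = A_n). φR_n = 0.75 × 70 × 2.4531 = 128.8 kips.
Governing: min(241.5, 163.4, 112.9, 128.8) = 112.9 kips → block shear.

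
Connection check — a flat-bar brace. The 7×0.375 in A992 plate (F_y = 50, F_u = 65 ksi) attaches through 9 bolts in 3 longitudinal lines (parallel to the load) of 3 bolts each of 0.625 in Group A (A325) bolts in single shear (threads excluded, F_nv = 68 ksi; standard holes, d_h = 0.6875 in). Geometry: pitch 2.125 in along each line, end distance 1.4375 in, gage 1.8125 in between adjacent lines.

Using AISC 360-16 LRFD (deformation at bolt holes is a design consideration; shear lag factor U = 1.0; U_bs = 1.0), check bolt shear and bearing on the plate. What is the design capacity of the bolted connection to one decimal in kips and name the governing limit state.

140.8 kips (bolt shear governs)

Bolt shear: A_b = π(0.625)²/4 = 0.3068 in². φR_n = 0.75 × 68 × 0.3068 × 9 × 1 = 140.8 kips.
Bearing (0.375 in plate, F_u = 65 ksi): end bolts L_c = 1.4375 − 0.6875/2 = 1.09375, R_n = min(1.2×1.09375×0.375×65, 2.4×0.625×0.375×65) = 31.992 kips/bolt; interior L_c = 2.125 − 0.6875 = 1.4375, R_n = 36.563 kips/bolt. φR_n = 0.75 × (3×31.992 + 6×36.563) = 236.5 kips.
Governing: min(140.8, 236.5) = 140.8 kips → bolt shear.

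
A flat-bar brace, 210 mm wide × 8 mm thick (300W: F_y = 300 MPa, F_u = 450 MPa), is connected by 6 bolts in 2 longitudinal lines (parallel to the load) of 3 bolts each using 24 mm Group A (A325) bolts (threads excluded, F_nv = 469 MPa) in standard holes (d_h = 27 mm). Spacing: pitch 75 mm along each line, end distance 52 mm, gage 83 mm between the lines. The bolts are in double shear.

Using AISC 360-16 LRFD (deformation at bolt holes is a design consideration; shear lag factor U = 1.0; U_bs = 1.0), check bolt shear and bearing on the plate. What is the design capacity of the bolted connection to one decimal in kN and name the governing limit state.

Bolt shear: A_b = π(24)²/4 = 452.39 mm². φR_n = 0.75 × 469 × 452.39 × 6 × 2 = 1909.5 kN.
Bearing (8 mm plate, F_u = 450 MPa): end bolts L_c = 52 − 27/2 = 38.5, R_n = min(1.2×38.5×8×450, 2.4×24×8×450) = 166.32 kN/bolt; interior L_c = 75 − 27 = 48, R_n = 207.36 kN/bolt. φR_n = 0.75 × (2×166.32 + 4×207.36) = 871.6 kN.
Governing: min(1909.5, 871.6) = 871.6 kN → bearing.

871.6 kN (bearing governs)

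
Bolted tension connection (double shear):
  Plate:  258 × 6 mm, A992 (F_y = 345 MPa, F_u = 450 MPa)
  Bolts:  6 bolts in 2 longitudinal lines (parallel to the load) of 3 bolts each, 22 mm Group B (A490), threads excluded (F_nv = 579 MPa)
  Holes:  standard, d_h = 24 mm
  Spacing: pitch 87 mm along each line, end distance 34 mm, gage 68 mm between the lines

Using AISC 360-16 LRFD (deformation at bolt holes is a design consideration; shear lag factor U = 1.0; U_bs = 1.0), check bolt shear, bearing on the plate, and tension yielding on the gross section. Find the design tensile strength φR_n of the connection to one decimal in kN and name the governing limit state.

480.7 kN (gross-section yield governs)

Bolt shear: A_b = π(22)²/4 = 380.13 mm². φR_n = 0.75 × 579 × 380.13 × 6 × 2 = 1980.9 kN.
Bearing (6 mm plate, F_u = 450 MPa): end bolts L_c = 34 − 24/2 = 22, R_n = min(1.2×22×6×450, 2.4×22×6×450) = 71.28 kN/bolt; interior L_c = 87 − 24 = 63, R_n = 142.56 kN/bolt. φR_n = 0.75 × (2×71.28 + 4×142.56) = 534.6 kN.
Tension yield (gross): A_g = 258×6 = 1548 mm². φR_n = 0.90 × 345 × 1548 = 480.7 kN.
Governing: min(1980.9, 534.6, 480.7) = 480.7 kN → gross-section yield.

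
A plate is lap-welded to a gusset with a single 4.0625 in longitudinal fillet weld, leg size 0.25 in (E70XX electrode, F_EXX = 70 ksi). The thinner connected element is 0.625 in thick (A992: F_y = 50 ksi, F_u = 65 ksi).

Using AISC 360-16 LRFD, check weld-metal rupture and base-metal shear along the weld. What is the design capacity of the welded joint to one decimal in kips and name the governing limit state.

Weld metal: throat = 0.707×0.25 = 0.17675 in, L = 4.0625 in. φR_n = 0.75 × 0.6 × 70 × 0.17675 × 4.0625 = 22.6 kips.
Base metal shear (0.625 in plate): yield φR_n = 1.0×0.6×50×0.625×4.0625 = 76.2 kips; rupture φR_n = 0.75×0.6×65×0.625×4.0625 = 74.3 kips; take 74.3 kips (rupture).
Governing: min(22.6, 74.3) = 22.6 kips → weld metal.

22.6 kips (weld metal governs)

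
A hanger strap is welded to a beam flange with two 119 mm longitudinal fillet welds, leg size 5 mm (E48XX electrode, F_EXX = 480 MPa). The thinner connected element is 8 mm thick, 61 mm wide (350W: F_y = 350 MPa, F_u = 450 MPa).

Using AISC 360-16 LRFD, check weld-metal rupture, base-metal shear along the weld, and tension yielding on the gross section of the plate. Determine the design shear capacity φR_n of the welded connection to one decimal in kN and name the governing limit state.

Weld metal: throat = 0.707×5 = 3.535 mm, L = 2×119 = 238 mm. φR_n = 0.75 × 0.6 × 480 × 3.535 × 238 = 181.7 kN.
Base metal shear (8 mm plate): yield φR_n = 1.0×0.6×350×8×238 = 399.8 kN; rupture φR_n = 0.75×0.6×450×8×238 = 385.6 kN; take 385.6 kN (rupture).
Tension yield (gross): A_g = 61×8 = 488 mm². φR_n = 0.90 × 350 × 488 = 153.7 kN.
Governing: min(181.7, 385.6, 153.7) = 153.7 kN → gross-section yield.

153.7 kN (gross-section yield governs)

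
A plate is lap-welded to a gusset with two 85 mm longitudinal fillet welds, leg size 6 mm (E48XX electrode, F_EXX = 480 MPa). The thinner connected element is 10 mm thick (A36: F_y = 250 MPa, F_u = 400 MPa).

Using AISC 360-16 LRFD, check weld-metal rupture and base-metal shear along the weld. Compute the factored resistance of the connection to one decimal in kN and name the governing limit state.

Weld metal: throat = 0.707×6 = 4.242 mm, L = 2×85 = 170 mm. φR_n = 0.75 × 0.6 × 480 × 4.242 × 170 = 155.8 kN.
Base metal shear (10 mm plate): yield φR_n = 1.0×0.6×250×10×170 = 255.0 kN; rupture φR_n = 0.75×0.6×400×10×170 = 306.0 kN; take 255.0 kN (yield).
Governing: min(155.8, 255.0) = 155.8 kN → weld metal.

155.8 kN (weld metal governs)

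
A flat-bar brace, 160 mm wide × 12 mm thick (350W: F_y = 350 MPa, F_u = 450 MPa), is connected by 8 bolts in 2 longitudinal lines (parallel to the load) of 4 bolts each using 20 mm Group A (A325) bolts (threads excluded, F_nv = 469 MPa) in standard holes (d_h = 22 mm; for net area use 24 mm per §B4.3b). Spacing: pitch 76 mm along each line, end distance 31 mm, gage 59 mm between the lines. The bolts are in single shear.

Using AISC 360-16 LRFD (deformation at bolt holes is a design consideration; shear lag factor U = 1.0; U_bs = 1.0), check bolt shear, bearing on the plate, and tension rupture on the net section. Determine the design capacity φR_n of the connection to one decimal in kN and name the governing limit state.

Bolt shear: A_b = π(20)²/4 = 314.16 mm². φR_n = 0.75 × 469 × 314.16 × 8 × 1 = 884.0 kN.
Bearing (12 mm plate, F_u = 450 MPa): end bolts L_c = 31 − 22/2 = 20, R_n = min(1.2×20×12×450, 2.4×20×12×450) = 129.6 kN/bolt; interior L_c = 76 − 22 = 54, R_n = 259.2 kN/bolt. φR_n = 0.75 × (2×129.6 + 6×259.2) = 1360.8 kN.
Tension rupture (net): A_n = (160 − 2×24)×12 = 1344 mm² (U = 1.0, A_e = A_n). φR_n = 0.75 × 450 × 1344 = 453.6 kN.
Governing: min(884.0, 1360.8, 453.6) = 453.6 kN → net-section rupture.

453.6 kN (net-section rupture governs)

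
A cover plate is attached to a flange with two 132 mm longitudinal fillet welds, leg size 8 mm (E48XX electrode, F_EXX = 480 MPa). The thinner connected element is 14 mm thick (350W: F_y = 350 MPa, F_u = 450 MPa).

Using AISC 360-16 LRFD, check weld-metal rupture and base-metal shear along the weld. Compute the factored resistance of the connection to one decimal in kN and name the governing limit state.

322.5 kN (weld metal governs)

Weld metal: throat = 0.707×8 = 5.656 mm, L = 2×132 = 264 mm. φR_n = 0.75 × 0.6 × 480 × 5.656 × 264 = 322.5 kN.
Base metal shear (14 mm plate): yield φR_n = 1.0×0.6×350×14×264 = 776.2 kN; rupture φR_n = 0.75×0.6×450×14×264 = 748.4 kN; take 748.4 kN (rupture).
Governing: min(322.5, 748.4) = 322.5 kN → weld metal.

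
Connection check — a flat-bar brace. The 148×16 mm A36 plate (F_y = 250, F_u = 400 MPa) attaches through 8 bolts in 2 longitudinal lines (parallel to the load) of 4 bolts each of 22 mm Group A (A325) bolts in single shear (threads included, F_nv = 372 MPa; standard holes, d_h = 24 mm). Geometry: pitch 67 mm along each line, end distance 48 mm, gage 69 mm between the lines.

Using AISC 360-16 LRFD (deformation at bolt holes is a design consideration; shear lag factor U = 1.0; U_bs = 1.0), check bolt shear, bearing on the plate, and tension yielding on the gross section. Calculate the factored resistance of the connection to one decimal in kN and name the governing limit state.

532.8 kN (gross-section yield governs)

Bolt shear: A_b = π(22)²/4 = 380.13 mm². φR_n = 0.75 × 372 × 380.13 × 8 × 1 = 848.5 kN.
Bearing (16 mm plate, F_u = 400 MPa): end bolts L_c = 48 − 24/2 = 36, R_n = min(1.2×36×16×400, 2.4×22×16×400) = 276.48 kN/bolt; interior L_c = 67 − 24 = 43, R_n = 330.24 kN/bolt. φR_n = 0.75 × (2×276.48 + 6×330.24) = 1900.8 kN.
Tension yield (gross): A_g = 148×16 = 2368 mm². φR_n = 0.90 × 250 × 2368 = 532.8 kN.
Governing: min(848.5, 1900.8, 532.8) = 532.8 kN → gross-section yield.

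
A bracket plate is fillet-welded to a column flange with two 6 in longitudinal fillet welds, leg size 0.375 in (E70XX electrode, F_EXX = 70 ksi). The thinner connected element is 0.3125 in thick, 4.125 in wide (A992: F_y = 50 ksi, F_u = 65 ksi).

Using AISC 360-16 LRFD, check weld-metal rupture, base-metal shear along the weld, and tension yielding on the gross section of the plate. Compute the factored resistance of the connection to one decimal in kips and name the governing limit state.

58.0 kips (gross-section yield governs)

Weld metal: throat = 0.707×0.375 = 0.26513 in, L = 2×6 = 12 in. φR_n = 0.75 × 0.6 × 70 × 0.26513 × 12 = 100.2 kips.
Base metal shear (0.3125 in plate): yield φR_n = 1.0×0.6×50×0.3125×12 = 112.5 kips; rupture φR_n = 0.75×0.6×65×0.3125×12 = 109.7 kips; take 109.7 kips (rupture).
Tension yield (gross): A_g = 4.125×0.3125 = 1.2891 in². φR_n = 0.90 × 50 × 1.2891 = 58.0 kips.
Governing: min(100.2, 109.7, 58.0) = 58.0 kips → gross-section yield.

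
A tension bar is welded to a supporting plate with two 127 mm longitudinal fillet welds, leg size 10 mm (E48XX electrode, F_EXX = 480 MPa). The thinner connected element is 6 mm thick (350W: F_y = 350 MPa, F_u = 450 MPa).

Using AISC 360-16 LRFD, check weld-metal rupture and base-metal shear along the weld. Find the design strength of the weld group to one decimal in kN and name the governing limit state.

308.6 kN (base-metal shear governs)

Weld metal: throat = 0.707×10 = 7.07 mm, L = 2×127 = 254 mm. φR_n = 0.75 × 0.6 × 480 × 7.07 × 254 = 387.9 kN.
Base metal shear (6 mm plate): yield φR_n = 1.0×0.6×350×6×254 = 320.0 kN; rupture φR_n = 0.75×0.6×450×6×254 = 308.6 kN; take 308.6 kN (rupture).
Governing: min(387.9, 308.6) = 308.6 kN → base-metal shear.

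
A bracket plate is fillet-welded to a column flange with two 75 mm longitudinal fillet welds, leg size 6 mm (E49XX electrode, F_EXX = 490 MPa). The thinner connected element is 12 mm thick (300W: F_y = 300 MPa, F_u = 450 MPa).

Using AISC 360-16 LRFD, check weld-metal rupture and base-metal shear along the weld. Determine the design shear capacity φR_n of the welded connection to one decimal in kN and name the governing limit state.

Weld metal: throat = 0.707×6 = 4.242 mm, L = 2×75 = 150 mm. φR_n = 0.75 × 0.6 × 490 × 4.242 × 150 = 140.3 kN.
Base metal shear (12 mm plate): yield φR_n = 1.0×0.6×300×12×150 = 324.0 kN; rupture φR_n = 0.75×0.6×450×12×150 = 364.5 kN; take 324.0 kN (yield).
Governing: min(140.3, 324.0) = 140.3 kN → weld metal.

140.3 kN (weld metal governs)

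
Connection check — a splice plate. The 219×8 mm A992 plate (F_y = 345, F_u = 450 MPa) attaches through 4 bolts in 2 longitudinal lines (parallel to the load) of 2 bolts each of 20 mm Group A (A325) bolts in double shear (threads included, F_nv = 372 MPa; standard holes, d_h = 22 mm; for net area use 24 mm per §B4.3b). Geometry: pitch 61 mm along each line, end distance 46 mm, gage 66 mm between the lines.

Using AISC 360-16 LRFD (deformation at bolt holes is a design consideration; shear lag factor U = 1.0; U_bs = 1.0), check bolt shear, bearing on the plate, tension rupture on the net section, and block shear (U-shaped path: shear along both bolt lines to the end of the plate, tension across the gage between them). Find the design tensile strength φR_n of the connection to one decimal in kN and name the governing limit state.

Bolt shear: A_b = π(20)²/4 = 314.16 mm². φR_n = 0.75 × 372 × 314.16 × 4 × 2 = 701.2 kN.
Bearing (8 mm plate, F_u = 450 MPa): end bolts L_c = 46 − 22/2 = 35, R_n = min(1.2×35×8×450, 2.4×20×8×450) = 151.2 kN/bolt; interior L_c = 61 − 22 = 39, R_n = 168.48 kN/bolt. φR_n = 0.75 × (2×151.2 + 2×168.48) = 479.5 kN.
Tension rupture (net): A_n = (219 − 2×24)×8 = 1368 mm² (U = 1.0, A_e = A_n). φR_n = 0.75 × 450 × 1368 = 461.7 kN.
Block shear: shear path 2×[46+1×61] = 2×107 mm, A_gv = 1712, A_nv = 2×(107 − 1.5×24)×8 = 1136 mm²; tension across gage: (66 − 1×24)×8 = 336 mm². R_n = min(0.6×450×1136, 0.6×345×1712) + 1.0×450×336 = min(306.72, 354.38) + 151.2 = 457.92 kN. φR_n = 0.75 × 457.92 = 343.4 kN.
Governing: min(701.2, 479.5, 461.7, 343.4) = 343.4 kN → block shear.

343.4 kN (block shear governs)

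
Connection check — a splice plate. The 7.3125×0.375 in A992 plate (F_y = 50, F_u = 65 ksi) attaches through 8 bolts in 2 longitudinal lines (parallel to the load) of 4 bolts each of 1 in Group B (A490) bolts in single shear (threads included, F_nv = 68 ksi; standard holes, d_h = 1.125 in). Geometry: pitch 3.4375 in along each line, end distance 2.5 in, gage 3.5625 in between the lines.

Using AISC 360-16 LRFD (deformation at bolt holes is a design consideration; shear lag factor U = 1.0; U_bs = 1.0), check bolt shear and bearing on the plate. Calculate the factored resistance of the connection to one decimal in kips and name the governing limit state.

320.4 kips (bolt shear governs)

Bolt shear: A_b = π(1)²/4 = 0.7854 in². φR_n = 0.75 × 68 × 0.7854 × 8 × 1 = 320.4 kips.
Bearing (0.375 in plate, F_u = 65 ksi): end bolts L_c = 2.5 − 1.125/2 = 1.9375, R_n = min(1.2×1.9375×0.375×65, 2.4×1×0.375×65) = 56.672 kips/bolt; interior L_c = 3.4375 − 1.125 = 2.3125, R_n = 58.5 kips/bolt. φR_n = 0.75 × (2×56.672 + 6×58.5) = 348.3 kips.
Governing: min(320.4, 348.3) = 320.4 kips → bolt shear.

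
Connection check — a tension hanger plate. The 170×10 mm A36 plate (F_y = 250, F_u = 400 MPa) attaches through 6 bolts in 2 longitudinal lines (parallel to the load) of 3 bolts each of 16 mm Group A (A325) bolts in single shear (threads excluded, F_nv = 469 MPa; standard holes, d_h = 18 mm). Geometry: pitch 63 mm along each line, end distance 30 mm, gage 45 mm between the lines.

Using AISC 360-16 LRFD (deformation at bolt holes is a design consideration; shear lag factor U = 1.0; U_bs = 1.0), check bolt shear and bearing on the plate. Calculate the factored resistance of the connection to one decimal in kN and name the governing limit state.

Bolt shear: A_b = π(16)²/4 = 201.06 mm². φR_n = 0.75 × 469 × 201.06 × 6 × 1 = 424.3 kN.
Bearing (10 mm plate, F_u = 400 MPa): end bolts L_c = 30 − 18/2 = 21, R_n = min(1.2×21×10×400, 2.4×16×10×400) = 100.8 kN/bolt; interior L_c = 63 − 18 = 45, R_n = 153.6 kN/bolt. φR_n = 0.75 × (2×100.8 + 4×153.6) = 612.0 kN.
Governing: min(424.3, 612.0) = 424.3 kN → bolt shear.

424.3 kN (bolt shear governs)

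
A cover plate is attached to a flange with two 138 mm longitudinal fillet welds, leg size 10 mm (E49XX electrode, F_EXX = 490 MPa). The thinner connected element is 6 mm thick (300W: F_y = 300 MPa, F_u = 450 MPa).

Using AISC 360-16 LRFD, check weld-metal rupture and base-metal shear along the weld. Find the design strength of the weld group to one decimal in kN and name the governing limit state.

Weld metal: throat = 0.707×10 = 7.07 mm, L = 2×138 = 276 mm. φR_n = 0.75 × 0.6 × 490 × 7.07 × 276 = 430.3 kN.
Base metal shear (6 mm plate): yield φR_n = 1.0×0.6×300×6×276 = 298.1 kN; rupture φR_n = 0.75×0.6×450×6×276 = 335.3 kN; take 298.1 kN (yield).
Governing: min(430.3, 298.1) = 298.1 kN → base-metal shear.

298.1 kN (base-metal shear governs)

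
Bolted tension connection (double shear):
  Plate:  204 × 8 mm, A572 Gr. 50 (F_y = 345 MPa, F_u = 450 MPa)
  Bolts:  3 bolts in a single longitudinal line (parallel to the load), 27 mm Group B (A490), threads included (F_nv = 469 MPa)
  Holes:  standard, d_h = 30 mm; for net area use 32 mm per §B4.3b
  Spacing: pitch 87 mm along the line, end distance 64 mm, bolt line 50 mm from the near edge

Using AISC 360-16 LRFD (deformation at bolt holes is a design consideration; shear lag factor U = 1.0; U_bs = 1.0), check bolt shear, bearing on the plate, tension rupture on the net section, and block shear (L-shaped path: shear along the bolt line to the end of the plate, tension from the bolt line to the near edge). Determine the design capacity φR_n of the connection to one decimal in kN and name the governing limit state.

347.8 kN (block shear governs)

Bolt shear: A_b = π(27)²/4 = 572.56 mm². φR_n = 0.75 × 469 × 572.56 × 3 × 2 = 1208.4 kN.
Bearing (8 mm plate, F_u = 450 MPa): end bolts L_c = 64 − 30/2 = 49, R_n = min(1.2×49×8×450, 2.4×27×8×450) = 211.68 kN/bolt; interior L_c = 87 − 30 = 57, R_n = 233.28 kN/bolt. φR_n = 0.75 × (1×211.68 + 2×233.28) = 508.7 kN.
Tension rupture (net): A_n = (204 − 1×32)×8 = 1376 mm² (U = 1.0, A_e = A_n). φR_n = 0.75 × 450 × 1376 = 464.4 kN.
Block shear: shear path 1×[64+2×87] = 1×238 mm, A_gv = 1904, A_nv = 1×(238 − 2.5×32)×8 = 1264 mm²; tension to near edge: (50 − 0.5×32)×8 = 272 mm². R_n = min(0.6×450×1264, 0.6×345×1904) + 1.0×450×272 = min(341.28, 394.13) + 122.4 = 463.68 kN. φR_n = 0.75 × 463.68 = 347.8 kN.
Governing: min(1208.4, 508.7, 464.4, 347.8) = 347.8 kN → block shear.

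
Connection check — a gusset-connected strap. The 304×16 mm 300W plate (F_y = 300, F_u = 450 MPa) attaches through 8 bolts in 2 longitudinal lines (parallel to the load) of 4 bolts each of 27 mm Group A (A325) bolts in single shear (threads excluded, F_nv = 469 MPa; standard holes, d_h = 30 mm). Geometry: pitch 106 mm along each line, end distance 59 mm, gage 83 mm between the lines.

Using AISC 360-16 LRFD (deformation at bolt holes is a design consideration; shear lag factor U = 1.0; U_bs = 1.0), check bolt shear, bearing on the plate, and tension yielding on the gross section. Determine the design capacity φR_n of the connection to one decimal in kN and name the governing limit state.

1313.3 kN (gross-section yield governs)

Bolt shear: A_b = π(27)²/4 = 572.56 mm². φR_n = 0.75 × 469 × 572.56 × 8 × 1 = 1611.2 kN.
Bearing (16 mm plate, F_u = 450 MPa): end bolts L_c = 59 − 30/2 = 44, R_n = min(1.2×44×16×450, 2.4×27×16×450) = 380.16 kN/bolt; interior L_c = 106 − 30 = 76, R_n = 466.56 kN/bolt. φR_n = 0.75 × (2×380.16 + 6×466.56) = 2669.8 kN.
Tension yield (gross): A_g = 304×16 = 4864 mm². φR_n = 0.90 × 300 × 4864 = 1313.3 kN.
Governing: min(1611.2, 2669.8, 1313.3) = 1313.3 kN → gross-section yield.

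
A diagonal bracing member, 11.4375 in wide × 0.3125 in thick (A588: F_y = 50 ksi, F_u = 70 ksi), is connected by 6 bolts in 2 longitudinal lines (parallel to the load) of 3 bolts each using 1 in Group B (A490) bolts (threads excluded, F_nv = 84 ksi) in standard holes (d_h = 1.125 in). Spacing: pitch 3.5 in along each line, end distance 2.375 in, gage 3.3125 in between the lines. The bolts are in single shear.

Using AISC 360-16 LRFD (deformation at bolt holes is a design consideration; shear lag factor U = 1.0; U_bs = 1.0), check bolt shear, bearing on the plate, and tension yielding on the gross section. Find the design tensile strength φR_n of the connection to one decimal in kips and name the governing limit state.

Bolt shear: A_b = π(1)²/4 = 0.7854 in². φR_n = 0.75 × 84 × 0.7854 × 6 × 1 = 296.9 kips.
Bearing (0.3125 in plate, F_u = 70 ksi): end bolts L_c = 2.375 − 1.125/2 = 1.8125, R_n = min(1.2×1.8125×0.3125×70, 2.4×1×0.3125×70) = 47.578 kips/bolt; interior L_c = 3.5 − 1.125 = 2.375, R_n = 52.5 kips/bolt. φR_n = 0.75 × (2×47.578 + 4×52.5) = 228.9 kips.
Tension yield (gross): A_g = 11.4375×0.3125 = 3.5742 in². φR_n = 0.90 × 50 × 3.5742 = 160.8 kips.
Governing: min(296.9, 228.9, 160.8) = 160.8 kips → gross-section yield.

160.8 kips (gross-section yield governs)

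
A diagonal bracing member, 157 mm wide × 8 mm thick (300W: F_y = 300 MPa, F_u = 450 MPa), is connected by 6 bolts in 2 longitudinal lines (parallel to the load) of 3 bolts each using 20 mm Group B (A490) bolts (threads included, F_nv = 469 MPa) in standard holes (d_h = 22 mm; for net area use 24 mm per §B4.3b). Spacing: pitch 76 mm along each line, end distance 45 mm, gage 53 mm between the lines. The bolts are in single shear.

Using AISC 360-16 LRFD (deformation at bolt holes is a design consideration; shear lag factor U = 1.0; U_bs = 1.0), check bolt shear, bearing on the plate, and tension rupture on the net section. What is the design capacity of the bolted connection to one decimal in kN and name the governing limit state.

Bolt shear: A_b = π(20)²/4 = 314.16 mm². φR_n = 0.75 × 469 × 314.16 × 6 × 1 = 663.0 kN.
Bearing (8 mm plate, F_u = 450 MPa): end bolts L_c = 45 − 22/2 = 34, R_n = min(1.2×34×8×450, 2.4×20×8×450) = 146.88 kN/bolt; interior L_c = 76 − 22 = 54, R_n = 172.8 kN/bolt. φR_n = 0.75 × (2×146.88 + 4×172.8) = 738.7 kN.
Tension rupture (net): A_n = (157 − 2×24)×8 = 872 mm² (U = 1.0, A_e = A_n). φR_n = 0.75 × 450 × 872 = 294.3 kN.
Governing: min(663.0, 738.7, 294.3) = 294.3 kN → net-section rupture.

294.3 kN (net-section rupture governs)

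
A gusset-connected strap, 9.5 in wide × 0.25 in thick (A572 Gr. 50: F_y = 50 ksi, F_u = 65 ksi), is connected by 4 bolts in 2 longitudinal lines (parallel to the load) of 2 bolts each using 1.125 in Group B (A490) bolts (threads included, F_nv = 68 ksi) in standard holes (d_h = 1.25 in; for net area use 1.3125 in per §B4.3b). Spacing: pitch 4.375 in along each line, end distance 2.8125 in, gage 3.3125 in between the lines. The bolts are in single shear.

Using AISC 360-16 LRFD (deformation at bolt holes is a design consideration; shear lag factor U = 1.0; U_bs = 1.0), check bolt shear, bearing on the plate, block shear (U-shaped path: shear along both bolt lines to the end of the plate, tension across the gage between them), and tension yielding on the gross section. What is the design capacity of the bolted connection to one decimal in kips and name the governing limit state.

100.7 kips (block shear governs)

Bolt shear: A_b = π(1.125)²/4 = 0.99402 in². φR_n = 0.75 × 68 × 0.99402 × 4 × 1 = 202.8 kips.
Bearing (0.25 in plate, F_u = 65 ksi): end bolts L_c = 2.8125 − 1.25/2 = 2.1875, R_n = min(1.2×2.1875×0.25×65, 2.4×1.125×0.25×65) = 42.656 kips/bolt; interior L_c = 4.375 − 1.25 = 3.125, R_n = 43.875 kips/bolt. φR_n = 0.75 × (2×42.656 + 2×43.875) = 129.8 kips.
Block shear: shear path 2×[2.8125+1×4.375] = 2×7.1875 in, A_gv = 3.5938, A_nv = 2×(7.1875 − 1.5×1.3125)×0.25 = 2.6094 in²; tension across gage: (3.3125 − 1×1.3125)×0.25 = 0.5 in². R_n = min(0.6×65×2.6094, 0.6×50×3.5938) + 1.0×65×0.5 = min(101.77, 107.81) + 32.5 = 134.27 kips. φR_n = 0.75 × 134.27 = 100.7 kips.
Tension yield (gross): A_g = 9.5×0.25 = 2.375 in². φR_n = 0.90 × 50 × 2.375 = 106.9 kips.
Governing: min(202.8, 129.8, 100.7, 106.9) = 100.7 kips → block shear.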